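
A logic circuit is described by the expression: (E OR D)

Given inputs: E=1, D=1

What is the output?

Substituting: (1 OR 1)
= 1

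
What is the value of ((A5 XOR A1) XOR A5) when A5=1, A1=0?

Substituting: ((1 XOR 0) XOR 1)
= 0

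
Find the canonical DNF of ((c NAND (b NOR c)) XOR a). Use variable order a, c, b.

(NOT a AND NOT c AND NOT b) OR (NOT a AND NOT c AND b) OR (NOT a AND c AND NOT b) OR (NOT a AND c AND b)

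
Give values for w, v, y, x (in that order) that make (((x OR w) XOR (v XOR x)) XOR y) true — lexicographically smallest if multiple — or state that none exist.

w=0, v=0, y=1, x=0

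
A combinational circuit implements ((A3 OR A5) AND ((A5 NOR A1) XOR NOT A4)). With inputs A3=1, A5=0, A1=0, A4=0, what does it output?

Substituting: ((1 OR 0) AND ((0 NOR 0) XOR NOT 0))
= 0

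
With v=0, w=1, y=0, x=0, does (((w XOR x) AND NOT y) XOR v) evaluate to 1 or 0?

Substituting: (((1 XOR 0) AND NOT 0) XOR 0)
= 1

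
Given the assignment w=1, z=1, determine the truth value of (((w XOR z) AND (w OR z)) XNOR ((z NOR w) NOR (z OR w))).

Substituting: (((1 XOR 1) AND (1 OR 1)) XNOR ((1 NOR 1) NOR (1 OR 1)))
= 1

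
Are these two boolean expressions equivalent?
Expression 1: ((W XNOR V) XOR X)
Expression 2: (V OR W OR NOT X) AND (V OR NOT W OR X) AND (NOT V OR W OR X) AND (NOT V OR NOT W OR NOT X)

Yes, they are equivalent — the two output columns agree on all 8 assignments:
V | W | X | Expression 1 | Expression 2
---------------------------------------
0 | 0 | 0 | 1 | 1
0 | 0 | 1 | 0 | 0
0 | 1 | 0 | 0 | 0
0 | 1 | 1 | 1 | 1
1 | 0 | 0 | 0 | 0
1 | 0 | 1 | 1 | 1
1 | 1 | 0 | 1 | 1
1 | 1 | 1 | 0 | 0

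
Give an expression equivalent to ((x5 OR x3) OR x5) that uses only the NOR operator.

((((x5 NOR x3) NOR (x5 NOR x3)) NOR x5) NOR (((x5 NOR x3) NOR (x5 NOR x3)) NOR x5))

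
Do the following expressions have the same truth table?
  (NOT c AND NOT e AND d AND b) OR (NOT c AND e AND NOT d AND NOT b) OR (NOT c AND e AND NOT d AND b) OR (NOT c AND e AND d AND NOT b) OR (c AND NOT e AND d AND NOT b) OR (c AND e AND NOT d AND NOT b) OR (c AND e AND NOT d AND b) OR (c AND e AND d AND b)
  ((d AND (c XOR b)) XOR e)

Yes, they are equivalent — the two output columns agree on all 16 assignments:
c | e | d | b | Expression 1 | Expression 2
-------------------------------------------
0 | 0 | 0 | 0 | 0 | 0
0 | 0 | 0 | 1 | 0 | 0
0 | 0 | 1 | 0 | 0 | 0
0 | 0 | 1 | 1 | 1 | 1
0 | 1 | 0 | 0 | 1 | 1
0 | 1 | 0 | 1 | 1 | 1
0 | 1 | 1 | 0 | 1 | 1
0 | 1 | 1 | 1 | 0 | 0
1 | 0 | 0 | 0 | 0 | 0
1 | 0 | 0 | 1 | 0 | 0
1 | 0 | 1 | 0 | 1 | 1
1 | 0 | 1 | 1 | 0 | 0
1 | 1 | 0 | 0 | 1 | 1
1 | 1 | 0 | 1 | 1 | 1
1 | 1 | 1 | 0 | 0 | 0
1 | 1 | 1 | 1 | 1 | 1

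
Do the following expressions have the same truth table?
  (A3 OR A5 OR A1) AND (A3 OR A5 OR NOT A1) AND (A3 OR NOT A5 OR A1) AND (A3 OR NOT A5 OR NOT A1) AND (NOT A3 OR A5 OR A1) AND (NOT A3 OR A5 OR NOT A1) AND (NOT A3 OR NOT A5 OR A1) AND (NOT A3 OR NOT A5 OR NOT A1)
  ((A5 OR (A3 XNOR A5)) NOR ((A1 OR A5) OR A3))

Yes, they are equivalent — the two output columns agree on all 8 assignments:
A3 | A5 | A1 | Expression 1 | Expression 2
------------------------------------------
0 | 0 | 0 | 0 | 0
0 | 0 | 1 | 0 | 0
0 | 1 | 0 | 0 | 0
0 | 1 | 1 | 0 | 0
1 | 0 | 0 | 0 | 0
1 | 0 | 1 | 0 | 0
1 | 1 | 0 | 0 | 0
1 | 1 | 1 | 0 | 0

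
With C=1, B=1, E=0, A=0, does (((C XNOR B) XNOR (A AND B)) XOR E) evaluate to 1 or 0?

Substituting: (((1 XNOR 1) XNOR (0 AND 1)) XOR 0)
= 0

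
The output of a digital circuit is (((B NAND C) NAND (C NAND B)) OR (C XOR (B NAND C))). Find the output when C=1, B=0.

Substituting: (((0 NAND 1) NAND (1 NAND 0)) OR (1 XOR (0 NAND 1)))
= 0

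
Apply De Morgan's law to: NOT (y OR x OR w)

NOT y AND NOT x AND NOT w
De Morgan's: NOT(OR of terms) = AND of negations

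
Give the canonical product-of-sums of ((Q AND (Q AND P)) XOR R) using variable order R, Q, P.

ΠM(0, 1, 2, 7) = (R OR Q OR P) AND (R OR Q OR NOT P) AND (R OR NOT Q OR P) AND (NOT R OR NOT Q OR NOT P)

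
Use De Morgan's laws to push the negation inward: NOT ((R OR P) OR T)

NOT (R OR P) AND NOT T
De Morgan's: NOT(OR of terms) = AND of negations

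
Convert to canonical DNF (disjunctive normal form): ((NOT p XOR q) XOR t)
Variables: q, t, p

(NOT q AND NOT t AND NOT p) OR (NOT q AND t AND p) OR (q AND NOT t AND p) OR (q AND t AND NOT p)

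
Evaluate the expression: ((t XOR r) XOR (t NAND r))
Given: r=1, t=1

Substituting: ((1 XOR 1) XOR (1 NAND 1))
= 0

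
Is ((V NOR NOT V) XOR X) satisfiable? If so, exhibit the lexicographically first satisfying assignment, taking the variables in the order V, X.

V=0, X=1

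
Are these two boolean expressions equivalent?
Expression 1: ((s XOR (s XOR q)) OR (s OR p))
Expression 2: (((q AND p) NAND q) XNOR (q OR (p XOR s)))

No. Counterexample: with p=1, q=0, s=1, Expression 1 = 1 but Expression 2 = 0.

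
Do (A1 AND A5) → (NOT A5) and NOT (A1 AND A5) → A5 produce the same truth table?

No, Inverse is not equivalent to original (counterexample: A1=0, A2=0, A5=0)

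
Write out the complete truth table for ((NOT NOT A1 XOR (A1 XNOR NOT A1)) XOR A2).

A1 | A2 | Output
----------------
0 | 0 | 0
0 | 1 | 1
1 | 0 | 1
1 | 1 | 0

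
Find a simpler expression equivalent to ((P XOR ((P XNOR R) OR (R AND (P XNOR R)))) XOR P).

By XOR self-cancellation ((E XOR v) XOR v = E) then absorption (E OR (E AND v) = E):
= (P XNOR R)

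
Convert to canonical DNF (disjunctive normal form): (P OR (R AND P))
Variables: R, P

(NOT R AND P) OR (R AND P)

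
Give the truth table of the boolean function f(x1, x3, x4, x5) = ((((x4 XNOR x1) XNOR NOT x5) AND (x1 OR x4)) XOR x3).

x1 | x3 | x4 | x5 | Output
--------------------------
0 | 0 | 0 | 0 | 0
0 | 0 | 0 | 1 | 0
0 | 0 | 1 | 0 | 0
0 | 0 | 1 | 1 | 1
0 | 1 | 0 | 0 | 1
0 | 1 | 0 | 1 | 1
0 | 1 | 1 | 0 | 1
0 | 1 | 1 | 1 | 0
1 | 0 | 0 | 0 | 0
1 | 0 | 0 | 1 | 1
1 | 0 | 1 | 0 | 1
1 | 0 | 1 | 1 | 0
1 | 1 | 0 | 0 | 1
1 | 1 | 0 | 1 | 0
1 | 1 | 1 | 0 | 0
1 | 1 | 1 | 1 | 1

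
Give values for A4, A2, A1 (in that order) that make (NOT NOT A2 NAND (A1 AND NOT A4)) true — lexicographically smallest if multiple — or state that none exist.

A4=0, A2=0, A1=0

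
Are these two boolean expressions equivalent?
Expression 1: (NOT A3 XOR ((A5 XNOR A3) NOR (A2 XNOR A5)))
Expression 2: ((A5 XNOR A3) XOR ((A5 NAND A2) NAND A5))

No. Counterexample: with A2=0, A5=0, A3=0, Expression 1 = 1 but Expression 2 = 0.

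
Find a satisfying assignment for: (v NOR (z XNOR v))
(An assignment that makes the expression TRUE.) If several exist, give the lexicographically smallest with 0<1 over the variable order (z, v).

z=1, v=0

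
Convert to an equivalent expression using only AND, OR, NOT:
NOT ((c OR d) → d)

(c OR d) AND NOT d
(Negated implication: NOT(A → B) = A AND NOT B)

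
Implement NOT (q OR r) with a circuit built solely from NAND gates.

(((q NAND q) NAND (r NAND r)) NAND ((q NAND q) NAND (r NAND r)))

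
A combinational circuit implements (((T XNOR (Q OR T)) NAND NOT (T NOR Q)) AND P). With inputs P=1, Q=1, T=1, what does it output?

Substituting: (((1 XNOR (1 OR 1)) NAND NOT (1 NOR 1)) AND 1)
= 0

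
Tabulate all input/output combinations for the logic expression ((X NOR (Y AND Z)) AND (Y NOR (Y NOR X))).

Z | Y | X | Output
------------------
0 | 0 | 0 | 0
0 | 0 | 1 | 0
0 | 1 | 0 | 0
0 | 1 | 1 | 0
1 | 0 | 0 | 0
1 | 0 | 1 | 0
1 | 1 | 0 | 0
1 | 1 | 1 | 0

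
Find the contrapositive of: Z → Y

Contrapositive: NOT Y → NOT Z
Note: A statement and its contrapositive are logically equivalent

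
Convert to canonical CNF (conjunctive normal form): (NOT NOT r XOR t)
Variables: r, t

(r OR t) AND (NOT r OR NOT t)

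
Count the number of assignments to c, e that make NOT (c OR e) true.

Satisfying assignments: (0,0)
Count: 1 out of 4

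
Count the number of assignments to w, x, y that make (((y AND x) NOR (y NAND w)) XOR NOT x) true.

Satisfying assignments: (0,0,0), (0,0,1), (1,0,0)
Count: 3 out of 8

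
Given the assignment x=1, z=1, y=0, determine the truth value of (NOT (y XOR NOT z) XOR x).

Substituting: (NOT (0 XOR NOT 1) XOR 1)
= 0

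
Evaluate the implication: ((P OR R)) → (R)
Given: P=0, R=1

Antecedent ((P OR R)) = 1; consequent (R) = 1.
1 → 1 = 1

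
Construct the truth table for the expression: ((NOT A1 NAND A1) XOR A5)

A1 | A5 | Output
----------------
0 | 0 | 1
0 | 1 | 0
1 | 0 | 1
1 | 1 | 0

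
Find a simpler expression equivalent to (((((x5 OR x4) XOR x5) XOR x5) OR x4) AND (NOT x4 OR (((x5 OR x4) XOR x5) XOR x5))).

By distribution ((E OR v) AND (E OR NOT v) = E) then XOR self-cancellation ((E XOR v) XOR v = E):
= (x5 OR x4)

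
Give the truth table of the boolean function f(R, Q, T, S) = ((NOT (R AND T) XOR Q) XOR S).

R | Q | T | S | Output
----------------------
0 | 0 | 0 | 0 | 1
0 | 0 | 0 | 1 | 0
0 | 0 | 1 | 0 | 1
0 | 0 | 1 | 1 | 0
0 | 1 | 0 | 0 | 0
0 | 1 | 0 | 1 | 1
0 | 1 | 1 | 0 | 0
0 | 1 | 1 | 1 | 1
1 | 0 | 0 | 0 | 1
1 | 0 | 0 | 1 | 0
1 | 0 | 1 | 0 | 0
1 | 0 | 1 | 1 | 1
1 | 1 | 0 | 0 | 0
1 | 1 | 0 | 1 | 1
1 | 1 | 1 | 0 | 1
1 | 1 | 1 | 1 | 0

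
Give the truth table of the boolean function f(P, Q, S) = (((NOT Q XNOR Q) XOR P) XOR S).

P | Q | S | Output
------------------
0 | 0 | 0 | 0
0 | 0 | 1 | 1
0 | 1 | 0 | 0
0 | 1 | 1 | 1
1 | 0 | 0 | 1
1 | 0 | 1 | 0
1 | 1 | 0 | 1
1 | 1 | 1 | 0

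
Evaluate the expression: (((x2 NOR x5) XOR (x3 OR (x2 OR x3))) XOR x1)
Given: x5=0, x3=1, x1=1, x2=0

Substituting: (((0 NOR 0) XOR (1 OR (0 OR 1))) XOR 1)
= 1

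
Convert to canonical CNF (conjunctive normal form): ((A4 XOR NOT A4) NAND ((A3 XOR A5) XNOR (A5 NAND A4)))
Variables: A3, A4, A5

(A3 OR A4 OR NOT A5) AND (NOT A3 OR A4 OR A5) AND (NOT A3 OR NOT A4 OR A5) AND (NOT A3 OR NOT A4 OR NOT A5)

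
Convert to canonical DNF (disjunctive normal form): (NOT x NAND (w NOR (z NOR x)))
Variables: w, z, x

(NOT w AND NOT z AND NOT x) OR (NOT w AND NOT z AND x) OR (NOT w AND z AND x) OR (w AND NOT z AND NOT x) OR (w AND NOT z AND x) OR (w AND z AND NOT x) OR (w AND z AND x)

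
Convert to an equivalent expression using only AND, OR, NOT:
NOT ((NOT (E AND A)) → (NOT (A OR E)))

(NOT (E AND A)) AND (A OR E)
(Negated implication: NOT(A → B) = A AND NOT B)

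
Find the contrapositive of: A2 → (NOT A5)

Contrapositive: A5 → NOT A2
Note: A statement and its contrapositive are logically equivalent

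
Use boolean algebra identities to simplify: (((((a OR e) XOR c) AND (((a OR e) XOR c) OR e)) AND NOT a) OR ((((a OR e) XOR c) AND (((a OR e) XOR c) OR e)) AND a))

By distribution ((E AND v) OR (E AND NOT v) = E) then absorption (E AND (E OR v) = E):
= ((a OR e) XOR c)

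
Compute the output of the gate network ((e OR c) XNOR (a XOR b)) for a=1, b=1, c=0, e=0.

Substituting: ((0 OR 0) XNOR (1 XOR 1))
= 1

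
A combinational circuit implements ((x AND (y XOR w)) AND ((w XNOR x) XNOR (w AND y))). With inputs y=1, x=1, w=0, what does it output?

Substituting: ((1 AND (1 XOR 0)) AND ((0 XNOR 1) XNOR (0 AND 1)))
= 1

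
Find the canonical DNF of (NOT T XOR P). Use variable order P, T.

(NOT P AND NOT T) OR (P AND T)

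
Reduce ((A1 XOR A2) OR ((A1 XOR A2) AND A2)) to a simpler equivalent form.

By absorption (E OR (E AND v) = E):
= (A1 XOR A2)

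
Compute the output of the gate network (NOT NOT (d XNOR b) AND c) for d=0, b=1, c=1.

Substituting: (NOT NOT (0 XNOR 1) AND 1)
= 0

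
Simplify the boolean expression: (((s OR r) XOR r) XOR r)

By XOR self-cancellation ((E XOR v) XOR v = E):
= (s OR r)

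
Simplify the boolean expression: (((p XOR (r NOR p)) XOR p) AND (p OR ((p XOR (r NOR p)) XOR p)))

By absorption (E AND (E OR v) = E) then XOR self-cancellation ((E XOR v) XOR v = E):
= (r NOR p)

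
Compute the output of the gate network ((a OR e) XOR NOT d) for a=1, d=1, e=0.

Substituting: ((1 OR 0) XOR NOT 1)
= 1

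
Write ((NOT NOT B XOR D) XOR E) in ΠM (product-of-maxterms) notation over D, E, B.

ΠM(0, 3, 5, 6) = (D OR E OR B) AND (D OR NOT E OR NOT B) AND (NOT D OR E OR NOT B) AND (NOT D OR NOT E OR B)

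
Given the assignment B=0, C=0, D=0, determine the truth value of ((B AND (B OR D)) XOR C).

Substituting: ((0 AND (0 OR 0)) XOR 0)
= 0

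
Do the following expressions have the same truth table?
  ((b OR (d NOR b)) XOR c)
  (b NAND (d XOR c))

No. Counterexample: with b=0, d=0, c=1, Expression 1 = 0 but Expression 2 = 1.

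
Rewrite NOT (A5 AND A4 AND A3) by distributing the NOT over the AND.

NOT A5 OR NOT A4 OR NOT A3
De Morgan's: NOT(AND of terms) = OR of negations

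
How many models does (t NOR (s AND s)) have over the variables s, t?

Satisfying assignments: (0,0)
Count: 1 out of 4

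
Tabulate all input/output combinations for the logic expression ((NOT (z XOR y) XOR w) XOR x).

w | y | z | x | Output
----------------------
0 | 0 | 0 | 0 | 1
0 | 0 | 0 | 1 | 0
0 | 0 | 1 | 0 | 0
0 | 0 | 1 | 1 | 1
0 | 1 | 0 | 0 | 0
0 | 1 | 0 | 1 | 1
0 | 1 | 1 | 0 | 1
0 | 1 | 1 | 1 | 0
1 | 0 | 0 | 0 | 0
1 | 0 | 0 | 1 | 1
1 | 0 | 1 | 0 | 1
1 | 0 | 1 | 1 | 0
1 | 1 | 0 | 0 | 1
1 | 1 | 0 | 1 | 0
1 | 1 | 1 | 0 | 0
1 | 1 | 1 | 1 | 1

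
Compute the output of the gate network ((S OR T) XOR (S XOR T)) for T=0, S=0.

Substituting: ((0 OR 0) XOR (0 XOR 0))
= 0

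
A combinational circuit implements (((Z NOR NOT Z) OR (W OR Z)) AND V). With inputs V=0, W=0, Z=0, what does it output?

Substituting: (((0 NOR NOT 0) OR (0 OR 0)) AND 0)
= 0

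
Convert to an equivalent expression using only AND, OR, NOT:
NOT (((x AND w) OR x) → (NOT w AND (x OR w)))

((x AND w) OR x) AND NOT (NOT w AND (x OR w))
(Negated implication: NOT(A → B) = A AND NOT B)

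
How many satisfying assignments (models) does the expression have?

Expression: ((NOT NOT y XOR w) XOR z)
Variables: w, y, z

Satisfying assignments: (0,0,1), (0,1,0), (1,0,0), (1,1,1)
Count: 4 out of 8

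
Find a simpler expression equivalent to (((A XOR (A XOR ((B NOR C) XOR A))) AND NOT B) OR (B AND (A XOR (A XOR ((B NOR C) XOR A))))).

By distribution ((E AND v) OR (E AND NOT v) = E) then XOR self-cancellation ((E XOR v) XOR v = E):
= ((B NOR C) XOR A)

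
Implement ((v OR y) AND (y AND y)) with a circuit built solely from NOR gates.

((((v NOR y) NOR (v NOR y)) NOR ((v NOR y) NOR (v NOR y))) NOR (((y NOR y) NOR (y NOR y)) NOR ((y NOR y) NOR (y NOR y))))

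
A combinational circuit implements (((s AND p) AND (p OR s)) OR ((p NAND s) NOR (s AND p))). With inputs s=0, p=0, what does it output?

Substituting: (((0 AND 0) AND (0 OR 0)) OR ((0 NAND 0) NOR (0 AND 0)))
= 0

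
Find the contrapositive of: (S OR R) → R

Contrapositive: NOT R → NOT (S OR R)
Note: A statement and its contrapositive are logically equivalent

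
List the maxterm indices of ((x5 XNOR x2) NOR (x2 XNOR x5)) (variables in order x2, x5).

ΠM(0, 3) = (x2 OR x5) AND (NOT x2 OR NOT x5)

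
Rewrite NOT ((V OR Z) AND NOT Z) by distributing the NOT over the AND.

NOT (V OR Z) OR Z
De Morgan's: NOT(AND of terms) = OR of negations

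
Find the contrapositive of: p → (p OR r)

Contrapositive: NOT (p OR r) → NOT p
Note: A statement and its contrapositive are logically equivalent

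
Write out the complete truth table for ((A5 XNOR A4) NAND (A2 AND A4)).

A5 | A2 | A4 | Output
---------------------
0 | 0 | 0 | 1
0 | 0 | 1 | 1
0 | 1 | 0 | 1
0 | 1 | 1 | 1
1 | 0 | 0 | 1
1 | 0 | 1 | 1
1 | 1 | 0 | 1
1 | 1 | 1 | 0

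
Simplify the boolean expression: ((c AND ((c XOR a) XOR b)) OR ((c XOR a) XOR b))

By absorption (E OR (E AND v) = E):
= ((c XOR a) XOR b)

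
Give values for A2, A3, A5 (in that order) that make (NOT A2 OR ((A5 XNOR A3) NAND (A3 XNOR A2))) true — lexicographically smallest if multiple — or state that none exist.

A2=0, A3=0, A5=0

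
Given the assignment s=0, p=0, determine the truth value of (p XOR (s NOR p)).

Substituting: (0 XOR (0 NOR 0))
= 1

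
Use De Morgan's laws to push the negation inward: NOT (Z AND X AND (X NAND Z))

NOT Z OR NOT X OR NOT (X NAND Z)
De Morgan's: NOT(AND of terms) = OR of negations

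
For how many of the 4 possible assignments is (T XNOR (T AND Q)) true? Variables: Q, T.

Satisfying assignments: (0,0), (1,0), (1,1)
Count: 3 out of 4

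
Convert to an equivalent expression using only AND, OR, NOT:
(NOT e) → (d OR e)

e OR (d OR e)
(Implication elimination: A → B = NOT A OR B)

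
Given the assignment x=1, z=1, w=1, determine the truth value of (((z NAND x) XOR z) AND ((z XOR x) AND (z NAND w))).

Substituting: (((1 NAND 1) XOR 1) AND ((1 XOR 1) AND (1 NAND 1)))
= 0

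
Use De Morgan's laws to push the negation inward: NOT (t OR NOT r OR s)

NOT t AND r AND NOT s
De Morgan's: NOT(OR of terms) = AND of negations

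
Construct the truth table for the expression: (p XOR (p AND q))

p | q | Output
--------------
0 | 0 | 0
0 | 1 | 0
1 | 0 | 1
1 | 1 | 0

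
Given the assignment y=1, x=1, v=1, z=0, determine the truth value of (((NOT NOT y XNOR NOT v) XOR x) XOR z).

Substituting: (((NOT NOT 1 XNOR NOT 1) XOR 1) XOR 0)
= 1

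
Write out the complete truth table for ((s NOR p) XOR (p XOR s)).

p | s | Output
--------------
0 | 0 | 1
0 | 1 | 1
1 | 0 | 1
1 | 1 | 0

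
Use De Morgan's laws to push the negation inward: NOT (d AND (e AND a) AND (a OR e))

NOT d OR NOT (e AND a) OR NOT (a OR e)
De Morgan's: NOT(AND of terms) = OR of negations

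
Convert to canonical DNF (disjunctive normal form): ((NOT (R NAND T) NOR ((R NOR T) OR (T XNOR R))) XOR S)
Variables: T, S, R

(NOT T AND NOT S AND R) OR (NOT T AND S AND NOT R) OR (T AND NOT S AND NOT R) OR (T AND S AND R)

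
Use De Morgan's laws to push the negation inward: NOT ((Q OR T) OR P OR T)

NOT (Q OR T) AND NOT P AND NOT T
De Morgan's: NOT(OR of terms) = AND of negations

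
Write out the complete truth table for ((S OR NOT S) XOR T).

S | T | Output
--------------
0 | 0 | 1
0 | 1 | 0
1 | 0 | 1
1 | 1 | 0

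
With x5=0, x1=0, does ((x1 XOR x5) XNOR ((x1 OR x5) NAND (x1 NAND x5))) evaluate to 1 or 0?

Substituting: ((0 XOR 0) XNOR ((0 OR 0) NAND (0 NAND 0)))
= 0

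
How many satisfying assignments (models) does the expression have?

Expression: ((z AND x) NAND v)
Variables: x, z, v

Satisfying assignments: (0,0,0), (0,0,1), (0,1,0), (0,1,1), (1,0,0), (1,0,1), (1,1,0)
Count: 7 out of 8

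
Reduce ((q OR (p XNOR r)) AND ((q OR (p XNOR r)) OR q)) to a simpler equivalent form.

By absorption (E AND (E OR v) = E):
= (q OR (p XNOR r))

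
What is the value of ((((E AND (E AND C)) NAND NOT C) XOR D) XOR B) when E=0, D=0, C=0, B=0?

Substituting: ((((0 AND (0 AND 0)) NAND NOT 0) XOR 0) XOR 0)
= 1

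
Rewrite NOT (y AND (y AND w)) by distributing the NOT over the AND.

NOT y OR NOT (y AND w)
De Morgan's: NOT(AND of terms) = OR of negations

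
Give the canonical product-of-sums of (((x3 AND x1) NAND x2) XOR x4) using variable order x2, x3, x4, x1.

ΠM(2, 3, 6, 7, 10, 11, 13, 14) = (x2 OR x3 OR NOT x4 OR x1) AND (x2 OR x3 OR NOT x4 OR NOT x1) AND (x2 OR NOT x3 OR NOT x4 OR x1) AND (x2 OR NOT x3 OR NOT x4 OR NOT x1) AND (NOT x2 OR x3 OR NOT x4 OR x1) AND (NOT x2 OR x3 OR NOT x4 OR NOT x1) AND (NOT x2 OR NOT x3 OR x4 OR NOT x1) AND (NOT x2 OR NOT x3 OR NOT x4 OR x1)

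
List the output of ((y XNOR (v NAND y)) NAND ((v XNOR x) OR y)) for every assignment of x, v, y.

x | v | y | Output
------------------
0 | 0 | 0 | 1
0 | 0 | 1 | 0
0 | 1 | 0 | 1
0 | 1 | 1 | 1
1 | 0 | 0 | 1
1 | 0 | 1 | 0
1 | 1 | 0 | 1
1 | 1 | 1 | 1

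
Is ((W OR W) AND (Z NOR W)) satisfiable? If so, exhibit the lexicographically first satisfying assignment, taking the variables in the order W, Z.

UNSATISFIABLE - no assignment makes this expression true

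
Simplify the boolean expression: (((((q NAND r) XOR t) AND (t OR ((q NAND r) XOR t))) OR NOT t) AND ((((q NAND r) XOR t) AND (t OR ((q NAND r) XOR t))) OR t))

By distribution ((E OR v) AND (E OR NOT v) = E) then absorption (E AND (E OR v) = E):
= ((q NAND r) XOR t)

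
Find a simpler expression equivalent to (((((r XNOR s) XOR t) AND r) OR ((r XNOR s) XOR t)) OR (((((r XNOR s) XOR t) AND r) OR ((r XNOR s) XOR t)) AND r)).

By absorption (E OR (E AND v) = E) then absorption (E OR (E AND v) = E):
= ((r XNOR s) XOR t)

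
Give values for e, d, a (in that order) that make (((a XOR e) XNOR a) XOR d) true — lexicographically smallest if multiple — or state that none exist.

e=0, d=0, a=0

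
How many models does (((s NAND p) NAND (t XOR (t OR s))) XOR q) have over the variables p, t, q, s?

Satisfying assignments: (0,0,0,0), (0,0,1,1), (0,1,0,0), (0,1,0,1), (1,0,0,0), (1,0,0,1), (1,1,0,0), (1,1,0,1)
Count: 8 out of 16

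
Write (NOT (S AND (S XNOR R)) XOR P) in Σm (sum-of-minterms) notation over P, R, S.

Σm(0, 1, 2, 7) = (NOT P AND NOT R AND NOT S) OR (NOT P AND NOT R AND S) OR (NOT P AND R AND NOT S) OR (P AND R AND S)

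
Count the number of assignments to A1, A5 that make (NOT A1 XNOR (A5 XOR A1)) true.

Satisfying assignments: (0,1), (1,1)
Count: 2 out of 4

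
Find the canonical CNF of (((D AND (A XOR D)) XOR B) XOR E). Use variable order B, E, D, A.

(B OR E OR D OR A) AND (B OR E OR D OR NOT A) AND (B OR E OR NOT D OR NOT A) AND (B OR NOT E OR NOT D OR A) AND (NOT B OR E OR NOT D OR A) AND (NOT B OR NOT E OR D OR A) AND (NOT B OR NOT E OR D OR NOT A) AND (NOT B OR NOT E OR NOT D OR NOT A)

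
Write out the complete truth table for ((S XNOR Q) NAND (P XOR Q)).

P | S | Q | Output
------------------
0 | 0 | 0 | 1
0 | 0 | 1 | 1
0 | 1 | 0 | 1
0 | 1 | 1 | 0
1 | 0 | 0 | 0
1 | 0 | 1 | 1
1 | 1 | 0 | 1
1 | 1 | 1 | 1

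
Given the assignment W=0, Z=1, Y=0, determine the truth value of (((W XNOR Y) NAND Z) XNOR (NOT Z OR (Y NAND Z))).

Substituting: (((0 XNOR 0) NAND 1) XNOR (NOT 1 OR (0 NAND 1)))
= 0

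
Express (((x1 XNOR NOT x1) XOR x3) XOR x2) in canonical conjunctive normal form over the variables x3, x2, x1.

(x3 OR x2 OR x1) AND (x3 OR x2 OR NOT x1) AND (NOT x3 OR NOT x2 OR x1) AND (NOT x3 OR NOT x2 OR NOT x1)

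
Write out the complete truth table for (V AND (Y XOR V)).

Y | V | Output
--------------
0 | 0 | 0
0 | 1 | 1
1 | 0 | 0
1 | 1 | 0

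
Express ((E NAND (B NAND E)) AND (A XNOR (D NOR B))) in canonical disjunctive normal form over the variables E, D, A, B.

(NOT E AND NOT D AND NOT A AND B) OR (NOT E AND NOT D AND A AND NOT B) OR (NOT E AND D AND NOT A AND NOT B) OR (NOT E AND D AND NOT A AND B) OR (E AND NOT D AND NOT A AND B) OR (E AND D AND NOT A AND B)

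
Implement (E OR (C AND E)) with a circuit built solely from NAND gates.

((E NAND E) NAND (((C NAND E) NAND (C NAND E)) NAND ((C NAND E) NAND (C NAND E))))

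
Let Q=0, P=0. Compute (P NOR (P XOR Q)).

Substituting: (0 NOR (0 XOR 0))
= 1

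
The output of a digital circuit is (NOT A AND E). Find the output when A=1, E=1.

Substituting: (NOT 1 AND 1)
= 0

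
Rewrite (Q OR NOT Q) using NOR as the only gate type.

((Q NOR (Q NOR Q)) NOR (Q NOR (Q NOR Q)))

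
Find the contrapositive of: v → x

Contrapositive: NOT x → NOT v
Note: A statement and its contrapositive are logically equivalent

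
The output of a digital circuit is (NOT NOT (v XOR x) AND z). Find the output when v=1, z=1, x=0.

Substituting: (NOT NOT (1 XOR 0) AND 1)
= 1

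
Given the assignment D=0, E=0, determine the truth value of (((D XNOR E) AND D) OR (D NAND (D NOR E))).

Substituting: (((0 XNOR 0) AND 0) OR (0 NAND (0 NOR 0)))
= 1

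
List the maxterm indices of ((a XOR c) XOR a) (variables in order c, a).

ΠM(0, 1) = (c OR a) AND (c OR NOT a)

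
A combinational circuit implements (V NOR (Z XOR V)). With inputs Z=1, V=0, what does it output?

Substituting: (0 NOR (1 XOR 0))
= 0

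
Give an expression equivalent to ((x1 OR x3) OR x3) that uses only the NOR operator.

((((x1 NOR x3) NOR (x1 NOR x3)) NOR x3) NOR (((x1 NOR x3) NOR (x1 NOR x3)) NOR x3))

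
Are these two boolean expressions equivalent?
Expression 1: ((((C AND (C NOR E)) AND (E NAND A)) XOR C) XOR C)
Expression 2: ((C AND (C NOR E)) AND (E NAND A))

Yes, they are equivalent — the two output columns agree on all 8 assignments:
E | C | A | Expression 1 | Expression 2
---------------------------------------
0 | 0 | 0 | 0 | 0
0 | 0 | 1 | 0 | 0
0 | 1 | 0 | 0 | 0
0 | 1 | 1 | 0 | 0
1 | 0 | 0 | 0 | 0
1 | 0 | 1 | 0 | 0
1 | 1 | 0 | 0 | 0
1 | 1 | 1 | 0 | 0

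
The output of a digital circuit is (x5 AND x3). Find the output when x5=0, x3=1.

Substituting: (0 AND 1)
= 0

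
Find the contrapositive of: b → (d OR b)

Contrapositive: NOT (d OR b) → NOT b
Note: A statement and its contrapositive are logically equivalent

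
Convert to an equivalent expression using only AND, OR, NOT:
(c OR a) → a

NOT (c OR a) OR a
(Implication elimination: A → B = NOT A OR B)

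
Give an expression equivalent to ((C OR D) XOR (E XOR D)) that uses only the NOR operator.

((((((C NOR D) NOR (C NOR D)) NOR ((((E NOR D) NOR (E NOR D)) NOR ((E NOR D) NOR (E NOR D))) NOR ((((E NOR E) NOR (D NOR D)) NOR ((E NOR E) NOR (D NOR D))) NOR (((E NOR E) NOR (D NOR D)) NOR ((E NOR E) NOR (D NOR D)))))) NOR (((C NOR D) NOR (C NOR D)) NOR ((((E NOR D) NOR (E NOR D)) NOR ((E NOR D) NOR (E NOR D))) NOR ((((E NOR E) NOR (D NOR D)) NOR ((E NOR E) NOR (D NOR D))) NOR (((E NOR E) NOR (D NOR D)) NOR ((E NOR E) NOR (D NOR D))))))) NOR ((((C NOR D) NOR (C NOR D)) NOR ((((E NOR D) NOR (E NOR D)) NOR ((E NOR D) NOR (E NOR D))) NOR ((((E NOR E) NOR (D NOR D)) NOR ((E NOR E) NOR (D NOR D))) NOR (((E NOR E) NOR (D NOR D)) NOR ((E NOR E) NOR (D NOR D)))))) NOR (((C NOR D) NOR (C NOR D)) NOR ((((E NOR D) NOR (E NOR D)) NOR ((E NOR D) NOR (E NOR D))) NOR ((((E NOR E) NOR (D NOR D)) NOR ((E NOR E) NOR (D NOR D))) NOR (((E NOR E) NOR (D NOR D)) NOR ((E NOR E) NOR (D NOR D)))))))) NOR ((((((C NOR D) NOR (C NOR D)) NOR ((C NOR D) NOR (C NOR D))) NOR (((((E NOR D) NOR (E NOR D)) NOR ((E NOR D) NOR (E NOR D))) NOR ((((E NOR E) NOR (D NOR D)) NOR ((E NOR E) NOR (D NOR D))) NOR (((E NOR E) NOR (D NOR D)) NOR ((E NOR E) NOR (D NOR D))))) NOR ((((E NOR D) NOR (E NOR D)) NOR ((E NOR D) NOR (E NOR D))) NOR ((((E NOR E) NOR (D NOR D)) NOR ((E NOR E) NOR (D NOR D))) NOR (((E NOR E) NOR (D NOR D)) NOR ((E NOR E) NOR (D NOR D))))))) NOR ((((C NOR D) NOR (C NOR D)) NOR ((C NOR D) NOR (C NOR D))) NOR (((((E NOR D) NOR (E NOR D)) NOR ((E NOR D) NOR (E NOR D))) NOR ((((E NOR E) NOR (D NOR D)) NOR ((E NOR E) NOR (D NOR D))) NOR (((E NOR E) NOR (D NOR D)) NOR ((E NOR E) NOR (D NOR D))))) NOR ((((E NOR D) NOR (E NOR D)) NOR ((E NOR D) NOR (E NOR D))) NOR ((((E NOR E) NOR (D NOR D)) NOR ((E NOR E) NOR (D NOR D))) NOR (((E NOR E) NOR (D NOR D)) NOR ((E NOR E) NOR (D NOR D)))))))) NOR (((((C NOR D) NOR (C NOR D)) NOR ((C NOR D) NOR (C NOR D))) NOR (((((E NOR D) NOR (E NOR D)) NOR ((E NOR D) NOR (E NOR D))) NOR ((((E NOR E) NOR (D NOR D)) NOR ((E NOR E) NOR (D NOR D))) NOR (((E NOR E) NOR (D NOR D)) NOR ((E NOR E) NOR (D NOR D))))) NOR ((((E NOR D) NOR (E NOR D)) NOR ((E NOR D) NOR (E NOR D))) NOR ((((E NOR E) NOR (D NOR D)) NOR ((E NOR E) NOR (D NOR D))) NOR (((E NOR E) NOR (D NOR D)) NOR ((E NOR E) NOR (D NOR D))))))) NOR ((((C NOR D) NOR (C NOR D)) NOR ((C NOR D) NOR (C NOR D))) NOR (((((E NOR D) NOR (E NOR D)) NOR ((E NOR D) NOR (E NOR D))) NOR ((((E NOR E) NOR (D NOR D)) NOR ((E NOR E) NOR (D NOR D))) NOR (((E NOR E) NOR (D NOR D)) NOR ((E NOR E) NOR (D NOR D))))) NOR ((((E NOR D) NOR (E NOR D)) NOR ((E NOR D) NOR (E NOR D))) NOR ((((E NOR E) NOR (D NOR D)) NOR ((E NOR E) NOR (D NOR D))) NOR (((E NOR E) NOR (D NOR D)) NOR ((E NOR E) NOR (D NOR D))))))))))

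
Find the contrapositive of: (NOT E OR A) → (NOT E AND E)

Contrapositive: NOT (NOT E AND E) → NOT (NOT E OR A)
Note: A statement and its contrapositive are logically equivalent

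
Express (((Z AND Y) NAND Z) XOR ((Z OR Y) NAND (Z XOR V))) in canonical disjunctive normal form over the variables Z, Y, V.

(NOT Z AND Y AND V) OR (Z AND NOT Y AND NOT V) OR (Z AND Y AND V)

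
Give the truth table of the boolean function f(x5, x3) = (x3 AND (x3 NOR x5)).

x5 | x3 | Output
----------------
0 | 0 | 0
0 | 1 | 0
1 | 0 | 0
1 | 1 | 0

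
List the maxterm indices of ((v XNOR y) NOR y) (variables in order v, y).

ΠM(0, 1, 3) = (v OR y) AND (v OR NOT y) AND (NOT v OR NOT y)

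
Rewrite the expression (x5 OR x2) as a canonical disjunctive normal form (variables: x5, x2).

(NOT x5 AND x2) OR (x5 AND NOT x2) OR (x5 AND x2)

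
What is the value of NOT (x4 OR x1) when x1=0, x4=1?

Substituting: NOT (1 OR 0)
= 0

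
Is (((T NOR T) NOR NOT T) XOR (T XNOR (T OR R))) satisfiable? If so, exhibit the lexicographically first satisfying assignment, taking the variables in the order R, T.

R=0, T=0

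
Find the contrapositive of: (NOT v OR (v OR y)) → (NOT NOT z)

Contrapositive: NOT z → NOT (NOT v OR (v OR y))
Note: A statement and its contrapositive are logically equivalent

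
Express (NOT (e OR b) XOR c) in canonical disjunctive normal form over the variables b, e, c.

(NOT b AND NOT e AND NOT c) OR (NOT b AND e AND c) OR (b AND NOT e AND c) OR (b AND e AND c)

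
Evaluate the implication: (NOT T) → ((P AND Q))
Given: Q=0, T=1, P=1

Antecedent (NOT T) = 0; consequent ((P AND Q)) = 0.
0 → 0 = 1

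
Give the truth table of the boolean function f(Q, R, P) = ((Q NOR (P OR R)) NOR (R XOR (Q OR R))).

Q | R | P | Output
------------------
0 | 0 | 0 | 0
0 | 0 | 1 | 1
0 | 1 | 0 | 1
0 | 1 | 1 | 1
1 | 0 | 0 | 0
1 | 0 | 1 | 0
1 | 1 | 0 | 1
1 | 1 | 1 | 1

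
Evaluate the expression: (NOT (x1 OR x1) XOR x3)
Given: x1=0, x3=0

Substituting: (NOT (0 OR 0) XOR 0)
= 1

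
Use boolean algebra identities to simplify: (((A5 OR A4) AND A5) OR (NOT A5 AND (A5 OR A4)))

By distribution ((E AND v) OR (E AND NOT v) = E):
= (A5 OR A4)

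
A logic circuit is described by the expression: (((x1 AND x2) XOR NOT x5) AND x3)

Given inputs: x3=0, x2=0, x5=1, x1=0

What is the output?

Substituting: (((0 AND 0) XOR NOT 1) AND 0)
= 0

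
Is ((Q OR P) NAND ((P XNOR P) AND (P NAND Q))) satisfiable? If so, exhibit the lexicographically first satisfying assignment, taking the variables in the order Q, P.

Q=0, P=0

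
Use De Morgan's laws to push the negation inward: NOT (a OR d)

NOT a AND NOT d
De Morgan's: NOT(OR of terms) = AND of negations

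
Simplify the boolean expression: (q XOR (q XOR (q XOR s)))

By XOR self-cancellation ((E XOR v) XOR v = E):
= (q XOR s)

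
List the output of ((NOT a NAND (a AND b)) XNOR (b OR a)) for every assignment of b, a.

b | a | Output
--------------
0 | 0 | 0
0 | 1 | 1
1 | 0 | 1
1 | 1 | 1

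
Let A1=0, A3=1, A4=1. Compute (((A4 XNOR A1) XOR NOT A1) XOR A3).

Substituting: (((1 XNOR 0) XOR NOT 0) XOR 1)
= 0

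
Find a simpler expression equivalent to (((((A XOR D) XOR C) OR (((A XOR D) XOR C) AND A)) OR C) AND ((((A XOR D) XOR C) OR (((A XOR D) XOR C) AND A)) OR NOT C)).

By distribution ((E OR v) AND (E OR NOT v) = E) then absorption (E OR (E AND v) = E):
= ((A XOR D) XOR C)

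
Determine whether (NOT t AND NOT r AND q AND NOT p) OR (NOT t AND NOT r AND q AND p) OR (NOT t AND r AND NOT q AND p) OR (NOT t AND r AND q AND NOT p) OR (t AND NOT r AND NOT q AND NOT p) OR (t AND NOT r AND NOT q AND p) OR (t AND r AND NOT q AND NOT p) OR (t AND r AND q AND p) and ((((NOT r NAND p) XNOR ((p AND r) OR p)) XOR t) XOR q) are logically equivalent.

Yes, they are equivalent — the two output columns agree on all 16 assignments:
t | r | q | p | Expression 1 | Expression 2
-------------------------------------------
0 | 0 | 0 | 0 | 0 | 0
0 | 0 | 0 | 1 | 0 | 0
0 | 0 | 1 | 0 | 1 | 1
0 | 0 | 1 | 1 | 1 | 1
0 | 1 | 0 | 0 | 0 | 0
0 | 1 | 0 | 1 | 1 | 1
0 | 1 | 1 | 0 | 1 | 1
0 | 1 | 1 | 1 | 0 | 0
1 | 0 | 0 | 0 | 1 | 1
1 | 0 | 0 | 1 | 1 | 1
1 | 0 | 1 | 0 | 0 | 0
1 | 0 | 1 | 1 | 0 | 0
1 | 1 | 0 | 0 | 1 | 1
1 | 1 | 0 | 1 | 0 | 0
1 | 1 | 1 | 0 | 0 | 0
1 | 1 | 1 | 1 | 1 | 1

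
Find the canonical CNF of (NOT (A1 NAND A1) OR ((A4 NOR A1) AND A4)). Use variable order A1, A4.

(A1 OR A4) AND (A1 OR NOT A4)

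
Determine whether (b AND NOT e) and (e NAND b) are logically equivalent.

No. Counterexample: with b=0, e=0, Expression 1 = 0 but Expression 2 = 1.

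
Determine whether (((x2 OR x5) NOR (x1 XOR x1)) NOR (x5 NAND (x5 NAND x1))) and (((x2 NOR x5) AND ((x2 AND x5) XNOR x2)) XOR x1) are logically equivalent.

No. Counterexample: with x5=0, x1=0, x2=0, Expression 1 = 0 but Expression 2 = 1.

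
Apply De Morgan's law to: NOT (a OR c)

NOT a AND NOT c
De Morgan's: NOT(OR of terms) = AND of negations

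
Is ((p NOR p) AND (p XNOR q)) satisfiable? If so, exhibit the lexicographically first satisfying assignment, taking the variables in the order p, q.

p=0, q=0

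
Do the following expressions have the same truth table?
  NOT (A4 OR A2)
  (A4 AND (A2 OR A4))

No. Counterexample: with A2=0, A4=0, Expression 1 = 1 but Expression 2 = 0.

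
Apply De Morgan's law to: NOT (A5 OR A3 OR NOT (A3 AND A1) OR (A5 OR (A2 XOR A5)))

NOT A5 AND NOT A3 AND (A3 AND A1) AND NOT (A5 OR (A2 XOR A5))
De Morgan's: NOT(OR of terms) = AND of negations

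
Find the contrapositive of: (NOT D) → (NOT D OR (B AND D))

Contrapositive: NOT (NOT D OR (B AND D)) → D
Note: A statement and its contrapositive are logically equivalent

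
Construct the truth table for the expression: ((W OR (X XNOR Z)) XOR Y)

Y | W | X | Z | Output
----------------------
0 | 0 | 0 | 0 | 1
0 | 0 | 0 | 1 | 0
0 | 0 | 1 | 0 | 0
0 | 0 | 1 | 1 | 1
0 | 1 | 0 | 0 | 1
0 | 1 | 0 | 1 | 1
0 | 1 | 1 | 0 | 1
0 | 1 | 1 | 1 | 1
1 | 0 | 0 | 0 | 0
1 | 0 | 0 | 1 | 1
1 | 0 | 1 | 0 | 1
1 | 0 | 1 | 1 | 0
1 | 1 | 0 | 0 | 0
1 | 1 | 0 | 1 | 0
1 | 1 | 1 | 0 | 0
1 | 1 | 1 | 1 | 0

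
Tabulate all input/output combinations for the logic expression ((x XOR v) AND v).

x | v | Output
--------------
0 | 0 | 0
0 | 1 | 1
1 | 0 | 0
1 | 1 | 0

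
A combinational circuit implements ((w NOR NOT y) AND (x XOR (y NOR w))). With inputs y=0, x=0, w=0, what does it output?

Substituting: ((0 NOR NOT 0) AND (0 XOR (0 NOR 0)))
= 0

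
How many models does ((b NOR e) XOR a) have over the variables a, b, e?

Satisfying assignments: (0,0,0), (1,0,1), (1,1,0), (1,1,1)
Count: 4 out of 8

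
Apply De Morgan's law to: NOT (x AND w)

NOT x OR NOT w
De Morgan's: NOT(AND of terms) = OR of negations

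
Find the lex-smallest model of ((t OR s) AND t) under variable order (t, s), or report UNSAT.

t=1, s=0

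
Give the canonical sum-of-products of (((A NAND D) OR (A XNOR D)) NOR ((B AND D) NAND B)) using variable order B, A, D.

Σm() = FALSE (no minterms)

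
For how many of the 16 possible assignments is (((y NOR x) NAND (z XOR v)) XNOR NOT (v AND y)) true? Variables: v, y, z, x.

Satisfying assignments: (0,0,0,0), (0,0,0,1), (0,0,1,1), (0,1,0,0), (0,1,0,1), (0,1,1,0), (0,1,1,1), (1,0,0,1), (1,0,1,0), (1,0,1,1)
Count: 10 out of 16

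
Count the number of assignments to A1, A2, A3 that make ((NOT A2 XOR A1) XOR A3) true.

Satisfying assignments: (0,0,0), (0,1,1), (1,0,1), (1,1,0)
Count: 4 out of 8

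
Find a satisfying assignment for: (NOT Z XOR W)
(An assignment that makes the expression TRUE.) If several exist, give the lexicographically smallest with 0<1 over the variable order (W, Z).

W=0, Z=0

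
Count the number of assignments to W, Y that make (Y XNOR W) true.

Satisfying assignments: (0,0), (1,1)
Count: 2 out of 4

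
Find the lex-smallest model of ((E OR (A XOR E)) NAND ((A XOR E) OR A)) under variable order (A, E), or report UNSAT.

A=0, E=0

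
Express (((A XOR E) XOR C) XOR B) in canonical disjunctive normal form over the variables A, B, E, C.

(NOT A AND NOT B AND NOT E AND C) OR (NOT A AND NOT B AND E AND NOT C) OR (NOT A AND B AND NOT E AND NOT C) OR (NOT A AND B AND E AND C) OR (A AND NOT B AND NOT E AND NOT C) OR (A AND NOT B AND E AND C) OR (A AND B AND NOT E AND C) OR (A AND B AND E AND NOT C)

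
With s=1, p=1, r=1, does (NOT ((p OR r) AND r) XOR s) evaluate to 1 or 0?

Substituting: (NOT ((1 OR 1) AND 1) XOR 1)
= 1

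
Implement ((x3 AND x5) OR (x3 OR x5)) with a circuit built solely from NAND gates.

((((x3 NAND x5) NAND (x3 NAND x5)) NAND ((x3 NAND x5) NAND (x3 NAND x5))) NAND (((x3 NAND x3) NAND (x5 NAND x5)) NAND ((x3 NAND x3) NAND (x5 NAND x5))))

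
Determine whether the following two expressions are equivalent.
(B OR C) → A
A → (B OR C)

No, Converse is not equivalent to original (counterexample: B=0, A=0, C=1)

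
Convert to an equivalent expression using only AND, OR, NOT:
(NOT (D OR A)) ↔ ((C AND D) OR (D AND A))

((NOT (D OR A)) AND ((C AND D) OR (D AND A))) OR ((D OR A) AND NOT ((C AND D) OR (D AND A)))
(Biconditional = both true or both false)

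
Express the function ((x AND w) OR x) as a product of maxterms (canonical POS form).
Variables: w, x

ΠM(0, 2) = (w OR x) AND (NOT w OR x)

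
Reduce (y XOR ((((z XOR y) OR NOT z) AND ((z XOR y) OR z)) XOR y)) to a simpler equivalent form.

By XOR self-cancellation ((E XOR v) XOR v = E) then distribution ((E OR v) AND (E OR NOT v) = E):
= (z XOR y)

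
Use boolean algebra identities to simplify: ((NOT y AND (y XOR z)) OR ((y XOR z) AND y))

By distribution ((E AND v) OR (E AND NOT v) = E):
= (y XOR z)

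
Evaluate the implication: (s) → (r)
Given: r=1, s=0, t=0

Antecedent (s) = 0; consequent (r) = 1.
0 → 1 = 1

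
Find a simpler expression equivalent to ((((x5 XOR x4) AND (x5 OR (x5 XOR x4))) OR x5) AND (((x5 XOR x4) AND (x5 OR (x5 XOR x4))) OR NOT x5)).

By distribution ((E OR v) AND (E OR NOT v) = E) then absorption (E AND (E OR v) = E):
= (x5 XOR x4)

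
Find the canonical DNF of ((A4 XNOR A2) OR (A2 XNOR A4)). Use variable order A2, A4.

(NOT A2 AND NOT A4) OR (A2 AND A4)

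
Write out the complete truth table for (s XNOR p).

s | p | Output
--------------
0 | 0 | 1
0 | 1 | 0
1 | 0 | 0
1 | 1 | 1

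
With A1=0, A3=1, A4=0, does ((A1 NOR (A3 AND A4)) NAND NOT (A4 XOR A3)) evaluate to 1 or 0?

Substituting: ((0 NOR (1 AND 0)) NAND NOT (0 XOR 1))
= 1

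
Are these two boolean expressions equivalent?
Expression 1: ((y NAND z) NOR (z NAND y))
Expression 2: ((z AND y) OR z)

No. Counterexample: with z=1, y=0, Expression 1 = 0 but Expression 2 = 1.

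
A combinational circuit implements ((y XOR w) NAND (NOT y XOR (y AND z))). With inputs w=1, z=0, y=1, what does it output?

Substituting: ((1 XOR 1) NAND (NOT 1 XOR (1 AND 0)))
= 1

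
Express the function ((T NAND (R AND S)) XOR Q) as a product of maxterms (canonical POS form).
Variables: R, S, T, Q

ΠM(1, 3, 5, 7, 9, 11, 13, 14) = (R OR S OR T OR NOT Q) AND (R OR S OR NOT T OR NOT Q) AND (R OR NOT S OR T OR NOT Q) AND (R OR NOT S OR NOT T OR NOT Q) AND (NOT R OR S OR T OR NOT Q) AND (NOT R OR S OR NOT T OR NOT Q) AND (NOT R OR NOT S OR T OR NOT Q) AND (NOT R OR NOT S OR NOT T OR Q)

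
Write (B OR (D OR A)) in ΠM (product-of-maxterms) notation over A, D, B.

ΠM(0) = (A OR D OR B)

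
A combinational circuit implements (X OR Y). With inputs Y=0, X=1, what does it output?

Substituting: (1 OR 0)
= 1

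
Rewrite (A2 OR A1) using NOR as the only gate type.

((A2 NOR A1) NOR (A2 NOR A1))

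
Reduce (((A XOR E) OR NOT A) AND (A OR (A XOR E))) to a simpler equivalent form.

By distribution ((E OR v) AND (E OR NOT v) = E):
= (A XOR E)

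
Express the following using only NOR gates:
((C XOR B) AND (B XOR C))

((((((C NOR B) NOR (C NOR B)) NOR ((C NOR B) NOR (C NOR B))) NOR ((((C NOR C) NOR (B NOR B)) NOR ((C NOR C) NOR (B NOR B))) NOR (((C NOR C) NOR (B NOR B)) NOR ((C NOR C) NOR (B NOR B))))) NOR ((((C NOR B) NOR (C NOR B)) NOR ((C NOR B) NOR (C NOR B))) NOR ((((C NOR C) NOR (B NOR B)) NOR ((C NOR C) NOR (B NOR B))) NOR (((C NOR C) NOR (B NOR B)) NOR ((C NOR C) NOR (B NOR B)))))) NOR (((((B NOR C) NOR (B NOR C)) NOR ((B NOR C) NOR (B NOR C))) NOR ((((B NOR B) NOR (C NOR C)) NOR ((B NOR B) NOR (C NOR C))) NOR (((B NOR B) NOR (C NOR C)) NOR ((B NOR B) NOR (C NOR C))))) NOR ((((B NOR C) NOR (B NOR C)) NOR ((B NOR C) NOR (B NOR C))) NOR ((((B NOR B) NOR (C NOR C)) NOR ((B NOR B) NOR (C NOR C))) NOR (((B NOR B) NOR (C NOR C)) NOR ((B NOR B) NOR (C NOR C)))))))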